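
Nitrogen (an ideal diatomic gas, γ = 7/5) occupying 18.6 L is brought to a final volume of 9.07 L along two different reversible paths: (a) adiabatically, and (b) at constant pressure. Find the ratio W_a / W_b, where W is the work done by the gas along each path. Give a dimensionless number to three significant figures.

Path (a) adiabatic: W = P₁V₁(1 − (V₁/V₂)^(γ−1))/(γ−1) → W_a/(P₁V₁) = -0.832.
Path (b) isobaric: W = P₁(V₂ − V₁) → W_b/(P₁V₁) = -0.5124.
W_a / W_b = -0.832 / -0.5124 = 1.624.

W_a / W_b ≈ 1.62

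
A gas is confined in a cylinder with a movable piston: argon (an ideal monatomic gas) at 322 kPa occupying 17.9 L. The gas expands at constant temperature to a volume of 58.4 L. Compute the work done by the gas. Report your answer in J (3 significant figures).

W ≈ 6820 J

Isothermal: W = nRT ln(V₂/V₁) = P₁V₁ ln(V₂/V₁).
P₁V₁ = (322 kPa)(17.9 L) = 5764 J.
W = 5764 × ln(58.4/17.9) = 5764 × 1.183
W_by_gas = 6816 J.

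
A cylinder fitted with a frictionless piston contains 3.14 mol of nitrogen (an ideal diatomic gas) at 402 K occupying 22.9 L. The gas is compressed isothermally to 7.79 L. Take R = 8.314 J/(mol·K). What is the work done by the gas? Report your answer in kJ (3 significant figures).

Isothermal: W = nRT ln(V₂/V₁).
W = (3.14)(8.314)(402) × ln(7.79/22.9)
  = 10495 × -1.078
W_by_gas = -11316 J.

W ≈ -11.3 kJ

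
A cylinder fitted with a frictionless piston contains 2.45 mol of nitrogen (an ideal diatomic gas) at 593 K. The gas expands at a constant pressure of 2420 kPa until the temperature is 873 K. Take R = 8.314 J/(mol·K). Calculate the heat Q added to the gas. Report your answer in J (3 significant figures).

Q ≈ 20000 J

Isobaric: W = nRΔT = (2.45)(8.314)(280) = 5703 J.
ΔU = nCᵥΔT with Cᵥ = 5R/2: ΔU = (2.45)(20.79)(280) = 14259 J.
Q = ΔU + W = 14259 + 5703 = 19962 J.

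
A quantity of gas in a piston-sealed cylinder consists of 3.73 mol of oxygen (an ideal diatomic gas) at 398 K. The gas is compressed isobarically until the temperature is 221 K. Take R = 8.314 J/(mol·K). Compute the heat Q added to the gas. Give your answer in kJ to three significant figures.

Isobaric: W = nRΔT = (3.73)(8.314)(-177) = -5489 J.
ΔU = nCᵥΔT with Cᵥ = 5R/2: ΔU = (3.73)(20.79)(-177) = -13722 J.
Q = ΔU + W = -13722 − 5489 = -19211 J.

Q ≈ -19.2 kJ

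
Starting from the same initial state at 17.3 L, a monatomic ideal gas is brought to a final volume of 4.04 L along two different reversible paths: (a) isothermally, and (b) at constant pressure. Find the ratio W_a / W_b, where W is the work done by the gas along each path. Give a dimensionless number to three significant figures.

Path (a) isothermal: W = P₁V₁ ln(V₂/V₁) → W_a/(P₁V₁) = -1.454.
Path (b) isobaric: W = P₁(V₂ − V₁) → W_b/(P₁V₁) = -0.7665.
W_a / W_b = -1.454 / -0.7665 = 1.898.

W_a / W_b ≈ 1.90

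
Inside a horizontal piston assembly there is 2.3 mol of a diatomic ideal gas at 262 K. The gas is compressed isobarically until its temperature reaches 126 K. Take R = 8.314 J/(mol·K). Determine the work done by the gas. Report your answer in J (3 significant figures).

Isobaric: W = P ΔV = nR ΔT.
W = (2.3)(8.314)(126 − 262) = -2601 J.

W ≈ -2600 J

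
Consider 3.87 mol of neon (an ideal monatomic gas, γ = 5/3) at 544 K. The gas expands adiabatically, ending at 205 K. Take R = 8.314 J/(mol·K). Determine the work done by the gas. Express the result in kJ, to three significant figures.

W ≈ 16.4 kJ

Adiabatic ⇒ Q = 0, so W_by = −ΔU = nCᵥ(T₁ − T₂).
Cᵥ = 3R/2 = 12.47 J/(mol·K).
W = (3.87)(12.47)(544 − 205) = 16361 J.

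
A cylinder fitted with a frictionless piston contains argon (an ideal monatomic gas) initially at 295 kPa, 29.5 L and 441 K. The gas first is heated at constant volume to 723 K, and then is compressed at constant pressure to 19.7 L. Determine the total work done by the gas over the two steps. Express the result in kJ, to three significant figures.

Step 1 (isochoric): W = 0 (constant volume).
After step 1: P = 483.6 kPa (V unchanged).
Step 2 (isobaric): W = PΔV = (483.6 kPa)(19.7 − 29.5 L) = -4740 J.
W_total = 0 − 4740 = -4740 J.

W_total ≈ -4.74 kJ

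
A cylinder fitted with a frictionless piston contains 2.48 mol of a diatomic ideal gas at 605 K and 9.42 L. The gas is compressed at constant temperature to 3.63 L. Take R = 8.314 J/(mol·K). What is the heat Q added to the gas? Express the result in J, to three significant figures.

Isothermal ⇒ ΔU = 0, so Q = W = nRT ln(V₂/V₁).
Q = (2.48)(8.314)(605) ln(3.63/9.42) = 12474 × -0.9536 = -11896 J.

Q ≈ -11900 J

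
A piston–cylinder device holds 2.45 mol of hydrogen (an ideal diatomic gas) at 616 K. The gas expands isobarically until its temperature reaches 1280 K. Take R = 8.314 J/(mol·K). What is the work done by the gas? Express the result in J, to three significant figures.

Isobaric: W = P ΔV = nR ΔT.
W = (2.45)(8.314)(1280 − 616) = 13525 J.

W ≈ 13500 J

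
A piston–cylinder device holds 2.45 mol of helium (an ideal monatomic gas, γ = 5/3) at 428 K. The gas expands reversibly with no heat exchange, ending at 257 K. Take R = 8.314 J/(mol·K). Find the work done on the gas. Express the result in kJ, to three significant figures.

Adiabatic ⇒ Q = 0, so W_by = −ΔU = nCᵥ(T₁ − T₂).
Cᵥ = 3R/2 = 12.47 J/(mol·K).
W = (2.45)(12.47)(428 − 257) = 5225 J.
Work on gas = −W_by = -5225 J.

W ≈ -5.22 kJ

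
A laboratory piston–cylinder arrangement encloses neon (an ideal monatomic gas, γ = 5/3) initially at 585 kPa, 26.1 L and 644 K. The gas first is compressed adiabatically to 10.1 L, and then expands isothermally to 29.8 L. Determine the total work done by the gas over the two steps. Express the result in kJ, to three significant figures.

Step 1 (adiabatic): W = (P₁V₁ − P₂V₂)/(γ−1) = (15268 − 28753)/0.667 = -20226 J.
After step 1: P = 2847 kPa, V = 10.1 L, T = 1213 K.
Step 2 (isothermal): W = P₁V₁ ln(V₂/V₁) = (28753) ln(29.8/10.1) = 31109 J.
W_total = -20226 + 31109 = 10883 J.

W_total ≈ 10.9 kJ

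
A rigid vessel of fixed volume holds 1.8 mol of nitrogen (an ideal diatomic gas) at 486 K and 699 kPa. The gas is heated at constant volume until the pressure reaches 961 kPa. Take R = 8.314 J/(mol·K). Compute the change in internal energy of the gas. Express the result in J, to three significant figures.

Constant volume ⇒ W = 0, so Q = ΔU = nCᵥΔT with Cᵥ = 5R/2 = 20.79 J/(mol·K).
At constant V, T₂/T₁ = P₂/P₁ ⇒ ΔT = T₁(P₂/P₁ − 1) = 486·(961/699 − 1) = 182.2 K.
ΔU = (1.8)(20.79)(182.2) = 6815 J.

ΔU ≈ 6820 J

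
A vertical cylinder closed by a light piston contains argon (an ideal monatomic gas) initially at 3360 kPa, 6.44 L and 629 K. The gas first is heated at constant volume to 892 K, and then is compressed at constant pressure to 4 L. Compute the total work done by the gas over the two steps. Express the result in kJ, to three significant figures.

W_total ≈ -11.6 kJ

Step 1 (isochoric): W = 0 (constant volume).
After step 1: P = 4765 kPa (V unchanged).
Step 2 (isobaric): W = PΔV = (4765 kPa)(4 − 6.44 L) = -11626 J.
W_total = 0 − 11626 = -11626 J.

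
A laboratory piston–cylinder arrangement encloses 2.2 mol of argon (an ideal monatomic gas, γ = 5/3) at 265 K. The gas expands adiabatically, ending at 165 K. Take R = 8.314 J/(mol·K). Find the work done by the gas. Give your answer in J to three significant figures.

W ≈ 2740 J

Adiabatic ⇒ Q = 0, so W_by = −ΔU = nCᵥ(T₁ − T₂).
Cᵥ = 3R/2 = 12.47 J/(mol·K).
W = (2.2)(12.47)(265 − 165) = 2744 J.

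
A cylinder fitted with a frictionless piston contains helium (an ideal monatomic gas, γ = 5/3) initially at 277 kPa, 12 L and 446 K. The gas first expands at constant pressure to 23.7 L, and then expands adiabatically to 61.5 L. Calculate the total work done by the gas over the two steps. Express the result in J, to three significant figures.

W_total ≈ 7870 J

Step 1 (isobaric): W = PΔV = (277 kPa)(23.7 − 12 L) = 3241 J.
After step 1: P = 277 kPa, V = 23.7 L, T = 880.8 K.
Step 2 (adiabatic): W = (P₁V₁ − P₂V₂)/(γ−1) = (6565 − 3477)/0.667 = 4633 J.
W_total = 3241 + 4633 = 7873 J.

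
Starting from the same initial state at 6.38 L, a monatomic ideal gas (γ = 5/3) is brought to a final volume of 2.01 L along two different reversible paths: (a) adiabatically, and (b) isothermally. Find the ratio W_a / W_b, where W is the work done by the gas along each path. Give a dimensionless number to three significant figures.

W_a / W_b ≈ 1.51

Path (a) adiabatic: W = P₁V₁(1 − (V₁/V₂)^(γ−1))/(γ−1) → W_a/(P₁V₁) = -1.74.
Path (b) isothermal: W = P₁V₁ ln(V₂/V₁) → W_b/(P₁V₁) = -1.155.
W_a / W_b = -1.74 / -1.155 = 1.506.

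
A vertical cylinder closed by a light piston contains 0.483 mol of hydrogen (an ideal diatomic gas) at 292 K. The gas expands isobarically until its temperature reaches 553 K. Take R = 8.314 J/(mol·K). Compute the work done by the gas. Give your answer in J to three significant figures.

W ≈ 1050 J

Isobaric: W = P ΔV = nR ΔT.
W = (0.483)(8.314)(553 − 292) = 1048 J.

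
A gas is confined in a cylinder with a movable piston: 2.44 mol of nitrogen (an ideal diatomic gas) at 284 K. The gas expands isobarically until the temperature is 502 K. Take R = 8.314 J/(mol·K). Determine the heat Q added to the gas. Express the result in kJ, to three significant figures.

Isobaric: W = nRΔT = (2.44)(8.314)(218) = 4422 J.
ΔU = nCᵥΔT with Cᵥ = 5R/2: ΔU = (2.44)(20.79)(218) = 11056 J.
Q = ΔU + W = 11056 + 4422 = 15478 J.

Q ≈ 15.5 kJ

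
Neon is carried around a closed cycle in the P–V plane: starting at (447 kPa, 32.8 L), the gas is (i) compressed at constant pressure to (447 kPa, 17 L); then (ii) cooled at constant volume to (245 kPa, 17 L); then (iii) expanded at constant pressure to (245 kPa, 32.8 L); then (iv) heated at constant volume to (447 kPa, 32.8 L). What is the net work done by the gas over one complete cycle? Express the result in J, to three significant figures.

W_net ≈ -3190 J

Constant-volume legs do no work.
W(i) = (447)(17 − 32.8) = -7063 J; W(iii) = (245)(32.8 − 17) = 3871 J.
W_net = -7063 + 3871 = -3192 J (the counter-clockwise enclosed area).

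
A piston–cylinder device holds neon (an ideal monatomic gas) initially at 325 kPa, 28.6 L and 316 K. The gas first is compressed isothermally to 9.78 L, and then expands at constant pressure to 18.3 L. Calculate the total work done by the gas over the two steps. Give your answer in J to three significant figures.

W_total ≈ -1880 J

Step 1 (isothermal): W = P₁V₁ ln(V₂/V₁) = (9295) ln(9.78/28.6) = -9974 J.
After step 1: P = 950.4 kPa, V = 9.78 L, T = 316 K.
Step 2 (isobaric): W = PΔV = (950.4 kPa)(18.3 − 9.78 L) = 8097 J.
W_total = -9974 + 8097 = -1877 J.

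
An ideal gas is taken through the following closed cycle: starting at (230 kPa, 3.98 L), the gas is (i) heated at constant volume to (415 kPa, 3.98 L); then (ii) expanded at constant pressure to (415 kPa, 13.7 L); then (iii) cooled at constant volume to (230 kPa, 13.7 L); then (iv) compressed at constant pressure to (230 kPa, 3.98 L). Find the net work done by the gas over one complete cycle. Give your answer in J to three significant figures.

W_net ≈ 1800 J

Constant-volume legs do no work.
W(ii) = (415)(13.7 − 3.98) = 4034 J; W(iv) = (230)(3.98 − 13.7) = -2236 J.
W_net = 4034 − 2236 = 1798 J (the clockwise enclosed area).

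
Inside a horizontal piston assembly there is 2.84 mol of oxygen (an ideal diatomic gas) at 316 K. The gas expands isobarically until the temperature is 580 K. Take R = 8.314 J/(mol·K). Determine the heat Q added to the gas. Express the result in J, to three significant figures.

Isobaric: W = nRΔT = (2.84)(8.314)(264) = 6234 J.
ΔU = nCᵥΔT with Cᵥ = 5R/2: ΔU = (2.84)(20.79)(264) = 15584 J.
Q = ΔU + W = 15584 + 6234 = 21817 J.

Q ≈ 21800 J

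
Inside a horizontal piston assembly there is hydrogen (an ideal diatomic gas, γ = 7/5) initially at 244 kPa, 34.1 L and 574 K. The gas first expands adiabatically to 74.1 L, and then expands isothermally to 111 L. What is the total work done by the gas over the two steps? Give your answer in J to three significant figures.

W_total ≈ 8020 J

Step 1 (adiabatic): W = (P₁V₁ − P₂V₂)/(γ−1) = (8320 − 6100)/0.4 = 5551 J.
After step 1: P = 82.32 kPa, V = 74.1 L, T = 420.8 K.
Step 2 (isothermal): W = P₁V₁ ln(V₂/V₁) = (6100) ln(111/74.1) = 2465 J.
W_total = 5551 + 2465 = 8016 J.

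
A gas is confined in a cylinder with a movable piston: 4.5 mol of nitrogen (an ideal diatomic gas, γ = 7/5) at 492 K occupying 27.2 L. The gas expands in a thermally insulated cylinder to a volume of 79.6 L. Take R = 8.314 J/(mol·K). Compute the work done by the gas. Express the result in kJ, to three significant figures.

Adiabatic: TV^(γ−1) = const with γ = 7/5.
T₂ = T₁ (V₁/V₂)^(γ−1) = 492 × (27.2/79.6)^0.4 = 492 × 0.6508 = 320.2 K.
W_by = nCᵥ(T₁ − T₂) = (4.5)(20.79)(492 − 320.2) = 16068 J.

W ≈ 16.1 kJ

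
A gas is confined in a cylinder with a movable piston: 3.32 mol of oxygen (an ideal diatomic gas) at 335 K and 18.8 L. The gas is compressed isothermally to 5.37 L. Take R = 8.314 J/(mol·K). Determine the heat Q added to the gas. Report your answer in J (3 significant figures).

Q ≈ -11600 J

Isothermal ⇒ ΔU = 0, so Q = W = nRT ln(V₂/V₁).
Q = (3.32)(8.314)(335) ln(5.37/18.8) = 9247 × -1.253 = -11587 J.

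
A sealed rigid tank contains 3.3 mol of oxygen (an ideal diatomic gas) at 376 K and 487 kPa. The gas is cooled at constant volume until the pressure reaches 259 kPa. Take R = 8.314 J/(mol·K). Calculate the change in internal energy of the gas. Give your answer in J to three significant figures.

Constant volume ⇒ W = 0, so Q = ΔU = nCᵥΔT with Cᵥ = 5R/2 = 20.79 J/(mol·K).
At constant V, T₂/T₁ = P₂/P₁ ⇒ ΔT = T₁(P₂/P₁ − 1) = 376·(259/487 − 1) = -176 K.
ΔU = (3.3)(20.79)(-176) = -12074 J.

ΔU ≈ -12100 J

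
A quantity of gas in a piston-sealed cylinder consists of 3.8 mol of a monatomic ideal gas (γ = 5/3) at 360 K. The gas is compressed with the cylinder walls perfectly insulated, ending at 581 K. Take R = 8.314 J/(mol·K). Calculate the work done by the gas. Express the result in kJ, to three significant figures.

Adiabatic ⇒ Q = 0, so W_by = −ΔU = nCᵥ(T₁ − T₂).
Cᵥ = 3R/2 = 12.47 J/(mol·K).
W = (3.8)(12.47)(360 − 581) = -10473 J.

W ≈ -10.5 kJ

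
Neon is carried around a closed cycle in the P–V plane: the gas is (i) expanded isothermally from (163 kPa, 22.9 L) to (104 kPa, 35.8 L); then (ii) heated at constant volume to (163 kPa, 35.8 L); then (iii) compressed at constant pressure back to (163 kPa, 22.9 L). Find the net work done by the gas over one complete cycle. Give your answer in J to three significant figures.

Leg (i): W = PᵢVᵢ ln(V_f/Vᵢ) = (3733) ln(35.8/22.9) = 1668 J.
Leg (ii): W = 0.
Leg (iii): W = PΔV = (163)(22.9 − 35.8) = -2103 J.
W_net = 1668 − 2103 = -434.9 J.

W_net ≈ -435 J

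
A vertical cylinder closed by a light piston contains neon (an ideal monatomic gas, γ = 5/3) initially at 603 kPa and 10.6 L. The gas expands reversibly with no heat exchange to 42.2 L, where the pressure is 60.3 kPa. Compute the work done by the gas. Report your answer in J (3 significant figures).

Adiabatic: W = (P₁V₁ − P₂V₂)/(γ − 1) with γ = 5/3.
P₁V₁ = 6392 J, P₂V₂ = 2545 J.
W = (6392 − 2545) / 0.6667 = 5771 J.

W ≈ 5770 J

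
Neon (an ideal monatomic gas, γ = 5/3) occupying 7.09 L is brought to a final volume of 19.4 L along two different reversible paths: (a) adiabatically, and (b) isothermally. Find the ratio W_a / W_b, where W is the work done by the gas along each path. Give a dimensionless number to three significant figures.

Path (a) adiabatic: W = P₁V₁(1 − (V₁/V₂)^(γ−1))/(γ−1) → W_a/(P₁V₁) = 0.7332.
Path (b) isothermal: W = P₁V₁ ln(V₂/V₁) → W_b/(P₁V₁) = 1.007.
W_a / W_b = 0.7332 / 1.007 = 0.7285.

W_a / W_b ≈ 0.728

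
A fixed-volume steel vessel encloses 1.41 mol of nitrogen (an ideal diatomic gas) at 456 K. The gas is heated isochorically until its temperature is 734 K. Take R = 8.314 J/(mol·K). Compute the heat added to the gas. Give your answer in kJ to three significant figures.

Q ≈ 8.15 kJ

Constant volume ⇒ W = 0, so Q = ΔU = nCᵥΔT with Cᵥ = 5R/2 = 20.79 J/(mol·K).
ΔU = (1.41)(20.79)(734 − 456) = 8147 J.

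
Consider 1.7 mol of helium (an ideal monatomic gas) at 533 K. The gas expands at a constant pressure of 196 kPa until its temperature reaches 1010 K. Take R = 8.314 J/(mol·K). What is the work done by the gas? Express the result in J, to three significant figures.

Isobaric: W = P ΔV = nR ΔT.
W = (1.7)(8.314)(1010 − 533) = 6742 J.

W ≈ 6740 J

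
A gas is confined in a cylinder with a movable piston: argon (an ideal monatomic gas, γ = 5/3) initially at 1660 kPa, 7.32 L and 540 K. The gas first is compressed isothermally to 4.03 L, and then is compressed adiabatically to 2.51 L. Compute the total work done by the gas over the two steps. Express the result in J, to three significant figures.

W_total ≈ -14000 J

Step 1 (isothermal): W = P₁V₁ ln(V₂/V₁) = (12151) ln(4.03/7.32) = -7252 J.
After step 1: P = 3015 kPa, V = 4.03 L, T = 540 K.
Step 2 (adiabatic): W = (P₁V₁ − P₂V₂)/(γ−1) = (12151 − 16661)/0.667 = -6765 J.
W_total = -7252 − 6765 = -14017 J.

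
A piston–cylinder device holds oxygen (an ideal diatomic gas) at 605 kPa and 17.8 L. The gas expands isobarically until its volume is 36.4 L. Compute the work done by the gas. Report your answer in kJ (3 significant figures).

W ≈ 11.3 kJ

Isobaric: W = P ΔV.
W = (605 kPa)(36.4 − 17.8 L) = (605)(18.6) = 11253 J.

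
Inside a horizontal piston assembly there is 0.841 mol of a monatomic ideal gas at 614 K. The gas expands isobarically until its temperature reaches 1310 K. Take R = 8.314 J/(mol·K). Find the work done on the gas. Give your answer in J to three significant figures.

W ≈ -4870 J

Isobaric: W = P ΔV = nR ΔT.
W = (0.841)(8.314)(1310 − 614) = 4866 J.
Work on gas = −W_by = -4866 J.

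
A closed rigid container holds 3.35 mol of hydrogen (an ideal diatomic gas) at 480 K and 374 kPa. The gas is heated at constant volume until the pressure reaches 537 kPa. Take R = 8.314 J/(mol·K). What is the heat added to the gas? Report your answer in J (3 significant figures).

Q ≈ 14600 J

Constant volume ⇒ W = 0, so Q = ΔU = nCᵥΔT with Cᵥ = 5R/2 = 20.79 J/(mol·K).
At constant V, T₂/T₁ = P₂/P₁ ⇒ ΔT = T₁(P₂/P₁ − 1) = 480·(537/374 − 1) = 209.2 K.
ΔU = (3.35)(20.79)(209.2) = 14566 J.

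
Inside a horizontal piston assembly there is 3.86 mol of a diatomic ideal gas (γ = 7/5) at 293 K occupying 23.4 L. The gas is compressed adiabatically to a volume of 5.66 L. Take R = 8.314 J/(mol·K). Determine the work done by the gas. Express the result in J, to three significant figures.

W ≈ -18000 J

Adiabatic: TV^(γ−1) = const with γ = 7/5.
T₂ = T₁ (V₁/V₂)^(γ−1) = 293 × (23.4/5.66)^0.4 = 293 × 1.764 = 516.9 K.
W_by = nCᵥ(T₁ − T₂) = (3.86)(20.79)(293 − 516.9) = -17966 J.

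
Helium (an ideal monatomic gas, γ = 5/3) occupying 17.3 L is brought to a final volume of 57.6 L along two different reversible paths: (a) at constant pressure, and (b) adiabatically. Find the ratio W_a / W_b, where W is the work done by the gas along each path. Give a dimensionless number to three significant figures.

Path (a) isobaric: W = P₁(V₂ − V₁) → W_a/(P₁V₁) = 2.329.
Path (b) adiabatic: W = P₁V₁(1 − (V₁/V₂)^(γ−1))/(γ−1) → W_b/(P₁V₁) = 0.8273.
W_a / W_b = 2.329 / 0.8273 = 2.816.

W_a / W_b ≈ 2.82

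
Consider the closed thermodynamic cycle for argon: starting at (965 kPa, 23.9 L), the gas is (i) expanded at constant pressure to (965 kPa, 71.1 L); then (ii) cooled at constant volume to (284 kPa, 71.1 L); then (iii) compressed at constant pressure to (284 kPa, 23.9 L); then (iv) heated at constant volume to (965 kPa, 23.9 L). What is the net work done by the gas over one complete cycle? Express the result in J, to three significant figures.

Constant-volume legs do no work.
W(i) = (965)(71.1 − 23.9) = 45548 J; W(iii) = (284)(23.9 − 71.1) = -13405 J.
W_net = 45548 − 13405 = 32143 J (the clockwise enclosed area).

W_net ≈ 32100 J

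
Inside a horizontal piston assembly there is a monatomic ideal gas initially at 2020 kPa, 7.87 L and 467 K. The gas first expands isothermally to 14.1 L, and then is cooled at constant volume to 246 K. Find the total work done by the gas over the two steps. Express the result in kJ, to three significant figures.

Step 1 (isothermal): W = P₁V₁ ln(V₂/V₁) = (15897) ln(14.1/7.87) = 9270 J.
Step 2 (isochoric): W = 0 (constant volume).
W_total = 9270 + 0 = 9270 J.

W_total ≈ 9.27 kJ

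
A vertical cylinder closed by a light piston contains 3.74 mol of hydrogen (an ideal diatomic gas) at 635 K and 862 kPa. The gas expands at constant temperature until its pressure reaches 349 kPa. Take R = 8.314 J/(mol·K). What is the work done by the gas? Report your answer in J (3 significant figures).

Isothermal process: W = nRT ln(V₂/V₁) = nRT ln(P₁/P₂).
W = (3.74)(8.314)(635) × ln(862/349)
  = 19745 × ln(2.47) = 19745 × 0.9042
W_by_gas = 17853 J.

W ≈ 17900 J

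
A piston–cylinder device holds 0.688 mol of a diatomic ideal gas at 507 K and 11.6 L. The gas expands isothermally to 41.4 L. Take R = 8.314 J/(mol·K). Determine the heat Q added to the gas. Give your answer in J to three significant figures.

Q ≈ 3690 J

Isothermal ⇒ ΔU = 0, so Q = W = nRT ln(V₂/V₁).
Q = (0.688)(8.314)(507) ln(41.4/11.6) = 2900 × 1.272 = 3690 J.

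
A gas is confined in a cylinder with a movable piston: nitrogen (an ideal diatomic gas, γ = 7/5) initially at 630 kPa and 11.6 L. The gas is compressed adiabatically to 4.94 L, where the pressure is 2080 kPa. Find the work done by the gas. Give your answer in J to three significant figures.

Adiabatic: W = (P₁V₁ − P₂V₂)/(γ − 1) with γ = 7/5.
P₁V₁ = 7308 J, P₂V₂ = 10275 J.
W = (7308 − 10275) / 0.4 = -7418 J.

W ≈ -7420 J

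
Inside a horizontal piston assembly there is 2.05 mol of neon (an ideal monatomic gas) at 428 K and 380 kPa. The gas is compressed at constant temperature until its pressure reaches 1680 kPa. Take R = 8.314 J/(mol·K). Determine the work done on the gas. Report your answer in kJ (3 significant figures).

W ≈ 10.8 kJ

Isothermal process: W = nRT ln(V₂/V₁) = nRT ln(P₁/P₂).
W = (2.05)(8.314)(428) × ln(380/1680)
  = 7295 × ln(0.2262) = 7295 × -1.486
W_by_gas = -10843 J; work on gas = −W_by = 10843 J.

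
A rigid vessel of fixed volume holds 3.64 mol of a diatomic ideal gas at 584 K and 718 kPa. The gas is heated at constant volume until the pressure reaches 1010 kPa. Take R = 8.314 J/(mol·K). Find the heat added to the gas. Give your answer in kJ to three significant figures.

Constant volume ⇒ W = 0, so Q = ΔU = nCᵥΔT with Cᵥ = 5R/2 = 20.79 J/(mol·K).
At constant V, T₂/T₁ = P₂/P₁ ⇒ ΔT = T₁(P₂/P₁ − 1) = 584·(1010/718 − 1) = 237.5 K.
ΔU = (3.64)(20.79)(237.5) = 17969 J.

Q ≈ 18.0 kJ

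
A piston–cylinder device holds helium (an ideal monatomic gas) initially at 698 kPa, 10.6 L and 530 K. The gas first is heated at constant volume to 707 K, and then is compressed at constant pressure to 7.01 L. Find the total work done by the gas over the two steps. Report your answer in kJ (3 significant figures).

W_total ≈ -3.34 kJ

Step 1 (isochoric): W = 0 (constant volume).
After step 1: P = 931.1 kPa (V unchanged).
Step 2 (isobaric): W = PΔV = (931.1 kPa)(7.01 − 10.6 L) = -3343 J.
W_total = 0 − 3343 = -3343 J.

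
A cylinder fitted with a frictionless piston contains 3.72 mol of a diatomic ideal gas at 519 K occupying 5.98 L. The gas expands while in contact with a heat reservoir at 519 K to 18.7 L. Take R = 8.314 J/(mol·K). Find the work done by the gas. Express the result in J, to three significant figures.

W ≈ 18300 J

Isothermal: W = nRT ln(V₂/V₁).
W = (3.72)(8.314)(519) × ln(18.7/5.98)
  = 16052 × 1.14
W_by_gas = 18301 J.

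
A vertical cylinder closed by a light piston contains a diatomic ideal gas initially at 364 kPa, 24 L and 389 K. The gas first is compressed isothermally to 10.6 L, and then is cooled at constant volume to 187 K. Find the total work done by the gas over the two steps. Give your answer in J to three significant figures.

W_total ≈ -7140 J

Step 1 (isothermal): W = P₁V₁ ln(V₂/V₁) = (8736) ln(10.6/24) = -7139 J.
Step 2 (isochoric): W = 0 (constant volume).
W_total = -7139 + 0 = -7139 J.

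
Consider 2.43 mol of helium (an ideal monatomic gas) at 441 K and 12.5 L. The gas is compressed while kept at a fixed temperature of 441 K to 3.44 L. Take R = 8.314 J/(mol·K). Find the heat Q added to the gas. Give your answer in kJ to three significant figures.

Isothermal ⇒ ΔU = 0, so Q = W = nRT ln(V₂/V₁).
Q = (2.43)(8.314)(441) ln(3.44/12.5) = 8910 × -1.29 = -11496 J.

Q ≈ -11.5 kJ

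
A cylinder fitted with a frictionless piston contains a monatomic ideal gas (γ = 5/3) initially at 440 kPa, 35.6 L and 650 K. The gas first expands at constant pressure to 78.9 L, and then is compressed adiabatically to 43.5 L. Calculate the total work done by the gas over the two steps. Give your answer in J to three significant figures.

W_total ≈ -6320 J

Step 1 (isobaric): W = PΔV = (440 kPa)(78.9 − 35.6 L) = 19052 J.
After step 1: P = 440 kPa, V = 78.9 L, T = 1441 K.
Step 2 (adiabatic): W = (P₁V₁ − P₂V₂)/(γ−1) = (34716 − 51632)/0.667 = -25374 J.
W_total = 19052 − 25374 = -6322 J.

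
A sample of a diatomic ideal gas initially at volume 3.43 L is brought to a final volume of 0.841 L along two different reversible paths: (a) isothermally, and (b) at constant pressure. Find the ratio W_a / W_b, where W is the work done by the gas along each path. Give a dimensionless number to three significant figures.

Path (a) isothermal: W = P₁V₁ ln(V₂/V₁) → W_a/(P₁V₁) = -1.406.
Path (b) isobaric: W = P₁(V₂ − V₁) → W_b/(P₁V₁) = -0.7548.
W_a / W_b = -1.406 / -0.7548 = 1.862.

W_a / W_b ≈ 1.86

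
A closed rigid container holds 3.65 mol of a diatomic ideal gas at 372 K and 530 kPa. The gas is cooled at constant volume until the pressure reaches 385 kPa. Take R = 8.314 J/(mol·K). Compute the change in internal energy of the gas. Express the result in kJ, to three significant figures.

ΔU ≈ -7.72 kJ

Constant volume ⇒ W = 0, so Q = ΔU = nCᵥΔT with Cᵥ = 5R/2 = 20.79 J/(mol·K).
At constant V, T₂/T₁ = P₂/P₁ ⇒ ΔT = T₁(P₂/P₁ − 1) = 372·(385/530 − 1) = -101.8 K.
ΔU = (3.65)(20.79)(-101.8) = -7721 J.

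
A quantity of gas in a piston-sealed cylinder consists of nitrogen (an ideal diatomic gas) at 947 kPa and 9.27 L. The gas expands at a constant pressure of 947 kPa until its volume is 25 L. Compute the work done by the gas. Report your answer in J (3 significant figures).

Isobaric: W = P ΔV.
W = (947 kPa)(25 − 9.27 L) = (947)(15.73) = 14896 J.

W ≈ 14900 J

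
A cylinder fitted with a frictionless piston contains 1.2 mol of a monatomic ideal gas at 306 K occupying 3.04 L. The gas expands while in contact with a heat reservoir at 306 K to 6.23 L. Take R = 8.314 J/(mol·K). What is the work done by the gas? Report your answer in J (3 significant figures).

W ≈ 2190 J

Isothermal: W = nRT ln(V₂/V₁).
W = (1.2)(8.314)(306) × ln(6.23/3.04)
  = 3053 × 0.7175
W_by_gas = 2191 J.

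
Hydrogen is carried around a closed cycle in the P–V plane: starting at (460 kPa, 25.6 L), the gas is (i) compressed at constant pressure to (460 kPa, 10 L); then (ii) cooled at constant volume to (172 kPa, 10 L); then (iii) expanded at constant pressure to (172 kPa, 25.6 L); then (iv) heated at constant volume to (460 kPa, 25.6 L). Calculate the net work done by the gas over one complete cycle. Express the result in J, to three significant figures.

Constant-volume legs do no work.
W(i) = (460)(10 − 25.6) = -7176 J; W(iii) = (172)(25.6 − 10) = 2683 J.
W_net = -7176 + 2683 = -4493 J (the counter-clockwise enclosed area).

W_net ≈ -4490 J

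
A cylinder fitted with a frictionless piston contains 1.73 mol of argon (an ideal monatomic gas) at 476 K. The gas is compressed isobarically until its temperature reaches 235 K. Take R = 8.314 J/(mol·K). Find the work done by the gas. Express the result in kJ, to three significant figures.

W ≈ -3.47 kJ

Isobaric: W = P ΔV = nR ΔT.
W = (1.73)(8.314)(235 − 476) = -3466 J.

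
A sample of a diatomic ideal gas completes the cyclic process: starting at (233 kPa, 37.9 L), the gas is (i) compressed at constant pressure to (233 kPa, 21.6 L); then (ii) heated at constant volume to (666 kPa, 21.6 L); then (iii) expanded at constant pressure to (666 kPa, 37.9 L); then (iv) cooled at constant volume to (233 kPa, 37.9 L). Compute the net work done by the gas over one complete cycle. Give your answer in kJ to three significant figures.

Constant-volume legs do no work.
W(i) = (233)(21.6 − 37.9) = -3798 J; W(iii) = (666)(37.9 − 21.6) = 10856 J.
W_net = -3798 + 10856 = 7058 J (the clockwise enclosed area).

W_net ≈ 7.06 kJ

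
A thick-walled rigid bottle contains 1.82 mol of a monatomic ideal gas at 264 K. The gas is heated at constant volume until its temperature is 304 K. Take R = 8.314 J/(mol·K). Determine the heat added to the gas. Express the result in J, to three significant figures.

Q ≈ 908 J

Constant volume ⇒ W = 0, so Q = ΔU = nCᵥΔT with Cᵥ = 3R/2 = 12.47 J/(mol·K).
ΔU = (1.82)(12.47)(304 − 264) = 907.9 J.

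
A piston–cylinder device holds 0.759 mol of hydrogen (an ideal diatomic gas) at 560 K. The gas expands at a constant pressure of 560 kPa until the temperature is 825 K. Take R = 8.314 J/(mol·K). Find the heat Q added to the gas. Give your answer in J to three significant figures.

Q ≈ 5850 J

Isobaric: W = nRΔT = (0.759)(8.314)(265) = 1672 J.
ΔU = nCᵥΔT with Cᵥ = 5R/2: ΔU = (0.759)(20.79)(265) = 4181 J.
Q = ΔU + W = 4181 + 1672 = 5853 J.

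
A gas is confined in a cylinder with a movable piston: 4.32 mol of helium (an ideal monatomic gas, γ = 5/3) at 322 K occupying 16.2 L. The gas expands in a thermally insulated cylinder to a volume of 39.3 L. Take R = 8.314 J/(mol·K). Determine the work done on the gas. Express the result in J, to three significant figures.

Adiabatic: TV^(γ−1) = const with γ = 5/3.
T₂ = T₁ (V₁/V₂)^(γ−1) = 322 × (16.2/39.3)^0.667 = 322 × 0.5539 = 178.3 K.
W_by = nCᵥ(T₁ − T₂) = (4.32)(12.47)(322 − 178.3) = 7739 J.
Work on gas = −W_by = -7739 J.

W ≈ -7740 J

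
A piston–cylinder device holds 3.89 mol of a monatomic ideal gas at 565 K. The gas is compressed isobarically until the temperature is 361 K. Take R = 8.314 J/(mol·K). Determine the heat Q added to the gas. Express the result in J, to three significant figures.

Isobaric: W = nRΔT = (3.89)(8.314)(-204) = -6598 J.
ΔU = nCᵥΔT with Cᵥ = 3R/2: ΔU = (3.89)(12.47)(-204) = -9896 J.
Q = ΔU + W = -9896 − 6598 = -16494 J.

Q ≈ -16500 J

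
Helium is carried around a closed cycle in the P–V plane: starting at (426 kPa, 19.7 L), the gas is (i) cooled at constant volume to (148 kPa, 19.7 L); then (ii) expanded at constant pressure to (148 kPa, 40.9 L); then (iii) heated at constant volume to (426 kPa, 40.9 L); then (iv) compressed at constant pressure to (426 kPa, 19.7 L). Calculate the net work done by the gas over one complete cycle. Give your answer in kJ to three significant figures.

Constant-volume legs do no work.
W(ii) = (148)(40.9 − 19.7) = 3138 J; W(iv) = (426)(19.7 − 40.9) = -9031 J.
W_net = 3138 − 9031 = -5894 J (the counter-clockwise enclosed area).

W_net ≈ -5.89 kJ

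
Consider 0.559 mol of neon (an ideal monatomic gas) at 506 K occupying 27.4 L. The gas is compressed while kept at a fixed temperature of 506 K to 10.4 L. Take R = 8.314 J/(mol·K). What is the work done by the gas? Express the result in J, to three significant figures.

Isothermal: W = nRT ln(V₂/V₁).
W = (0.559)(8.314)(506) × ln(10.4/27.4)
  = 2352 × -0.9687
W_by_gas = -2278 J.

W ≈ -2280 J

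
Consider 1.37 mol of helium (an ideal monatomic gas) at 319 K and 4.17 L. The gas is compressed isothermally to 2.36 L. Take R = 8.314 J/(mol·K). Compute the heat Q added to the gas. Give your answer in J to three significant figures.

Q ≈ -2070 J

Isothermal ⇒ ΔU = 0, so Q = W = nRT ln(V₂/V₁).
Q = (1.37)(8.314)(319) ln(2.36/4.17) = 3633 × -0.5693 = -2068 J.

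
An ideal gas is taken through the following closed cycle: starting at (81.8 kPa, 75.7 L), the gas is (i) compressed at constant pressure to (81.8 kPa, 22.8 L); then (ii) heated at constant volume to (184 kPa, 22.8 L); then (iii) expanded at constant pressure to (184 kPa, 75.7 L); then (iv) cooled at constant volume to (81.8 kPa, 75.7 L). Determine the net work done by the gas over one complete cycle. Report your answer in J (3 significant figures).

W_net ≈ 5410 J

Constant-volume legs do no work.
W(i) = (81.8)(22.8 − 75.7) = -4327 J; W(iii) = (184)(75.7 − 22.8) = 9734 J.
W_net = -4327 + 9734 = 5406 J (the clockwise enclosed area).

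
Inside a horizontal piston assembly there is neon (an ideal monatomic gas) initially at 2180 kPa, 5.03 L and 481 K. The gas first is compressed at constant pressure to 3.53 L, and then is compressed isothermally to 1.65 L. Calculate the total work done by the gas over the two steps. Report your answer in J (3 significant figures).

Step 1 (isobaric): W = PΔV = (2180 kPa)(3.53 − 5.03 L) = -3270 J.
After step 1: P = 2180 kPa, V = 3.53 L, T = 337.6 K.
Step 2 (isothermal): W = P₁V₁ ln(V₂/V₁) = (7695) ln(1.65/3.53) = -5853 J.
W_total = -3270 − 5853 = -9123 J.

W_total ≈ -9120 J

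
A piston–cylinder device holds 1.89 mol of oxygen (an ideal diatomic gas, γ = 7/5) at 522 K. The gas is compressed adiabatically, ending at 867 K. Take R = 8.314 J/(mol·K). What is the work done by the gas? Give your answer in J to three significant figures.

W ≈ -13600 J

Adiabatic ⇒ Q = 0, so W_by = −ΔU = nCᵥ(T₁ − T₂).
Cᵥ = 5R/2 = 20.79 J/(mol·K).
W = (1.89)(20.79)(522 − 867) = -13553 J.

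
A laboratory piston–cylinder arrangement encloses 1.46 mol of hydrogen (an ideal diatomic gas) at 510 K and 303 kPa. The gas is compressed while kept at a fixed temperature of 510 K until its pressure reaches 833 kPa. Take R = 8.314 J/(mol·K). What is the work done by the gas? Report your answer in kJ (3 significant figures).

Isothermal process: W = nRT ln(V₂/V₁) = nRT ln(P₁/P₂).
W = (1.46)(8.314)(510) × ln(303/833)
  = 6191 × ln(0.3637) = 6191 × -1.011
W_by_gas = -6261 J.

W ≈ -6.26 kJ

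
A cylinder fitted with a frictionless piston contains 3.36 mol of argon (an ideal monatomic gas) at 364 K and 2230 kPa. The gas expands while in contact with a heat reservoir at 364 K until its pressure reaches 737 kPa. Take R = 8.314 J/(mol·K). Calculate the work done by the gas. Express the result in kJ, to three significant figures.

W ≈ 11.3 kJ

Isothermal process: W = nRT ln(V₂/V₁) = nRT ln(P₁/P₂).
W = (3.36)(8.314)(364) × ln(2230/737)
  = 10168 × ln(3.026) = 10168 × 1.107
W_by_gas = 11258 J.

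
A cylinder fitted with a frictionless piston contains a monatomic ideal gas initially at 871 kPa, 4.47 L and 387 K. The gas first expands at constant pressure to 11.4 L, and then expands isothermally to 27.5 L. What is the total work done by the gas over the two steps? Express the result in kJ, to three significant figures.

W_total ≈ 14.8 kJ

Step 1 (isobaric): W = PΔV = (871 kPa)(11.4 − 4.47 L) = 6036 J.
After step 1: P = 871 kPa, V = 11.4 L, T = 987 K.
Step 2 (isothermal): W = P₁V₁ ln(V₂/V₁) = (9929) ln(27.5/11.4) = 8744 J.
W_total = 6036 + 8744 = 14780 J.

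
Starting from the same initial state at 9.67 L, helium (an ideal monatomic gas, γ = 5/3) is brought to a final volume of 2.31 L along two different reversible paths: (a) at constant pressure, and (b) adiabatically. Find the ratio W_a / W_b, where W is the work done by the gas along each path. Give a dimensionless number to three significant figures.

Path (a) isobaric: W = P₁(V₂ − V₁) → W_a/(P₁V₁) = -0.7611.
Path (b) adiabatic: W = P₁V₁(1 − (V₁/V₂)^(γ−1))/(γ−1) → W_b/(P₁V₁) = -2.396.
W_a / W_b = -0.7611 / -2.396 = 0.3176.

W_a / W_b ≈ 0.318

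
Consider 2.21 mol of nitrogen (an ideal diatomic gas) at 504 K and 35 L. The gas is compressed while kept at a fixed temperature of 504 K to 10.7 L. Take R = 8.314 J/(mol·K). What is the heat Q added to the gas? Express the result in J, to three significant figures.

Q ≈ -11000 J

Isothermal ⇒ ΔU = 0, so Q = W = nRT ln(V₂/V₁).
Q = (2.21)(8.314)(504) ln(10.7/35) = 9260 × -1.185 = -10975 J.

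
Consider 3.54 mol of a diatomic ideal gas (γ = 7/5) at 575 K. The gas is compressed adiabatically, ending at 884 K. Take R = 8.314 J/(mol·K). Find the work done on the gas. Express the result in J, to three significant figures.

Adiabatic ⇒ Q = 0, so W_by = −ΔU = nCᵥ(T₁ − T₂).
Cᵥ = 5R/2 = 20.79 J/(mol·K).
W = (3.54)(20.79)(575 − 884) = -22736 J.
Work on gas = −W_by = 22736 J.

W ≈ 22700 J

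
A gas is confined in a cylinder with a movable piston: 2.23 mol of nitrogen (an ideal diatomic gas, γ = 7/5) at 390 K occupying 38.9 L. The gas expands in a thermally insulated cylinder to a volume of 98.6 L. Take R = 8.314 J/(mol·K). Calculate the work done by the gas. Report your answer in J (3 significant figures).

Adiabatic: TV^(γ−1) = const with γ = 7/5.
T₂ = T₁ (V₁/V₂)^(γ−1) = 390 × (38.9/98.6)^0.4 = 390 × 0.6893 = 268.8 K.
W_by = nCᵥ(T₁ − T₂) = (2.23)(20.79)(390 − 268.8) = 5616 J.

W ≈ 5620 J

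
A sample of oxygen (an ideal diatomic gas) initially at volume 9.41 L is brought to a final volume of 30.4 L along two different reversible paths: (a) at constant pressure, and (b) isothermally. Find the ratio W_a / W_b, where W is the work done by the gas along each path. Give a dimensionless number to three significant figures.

W_a / W_b ≈ 1.90

Path (a) isobaric: W = P₁(V₂ − V₁) → W_a/(P₁V₁) = 2.231.
Path (b) isothermal: W = P₁V₁ ln(V₂/V₁) → W_b/(P₁V₁) = 1.173.
W_a / W_b = 2.231 / 1.173 = 1.902.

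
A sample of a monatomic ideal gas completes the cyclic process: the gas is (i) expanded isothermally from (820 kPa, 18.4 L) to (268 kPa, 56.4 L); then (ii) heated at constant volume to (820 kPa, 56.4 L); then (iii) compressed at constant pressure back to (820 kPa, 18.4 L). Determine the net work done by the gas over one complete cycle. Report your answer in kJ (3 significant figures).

W_net ≈ -14.3 kJ

Leg (i): W = PᵢVᵢ ln(V_f/Vᵢ) = (15088) ln(56.4/18.4) = 16900 J.
Leg (ii): W = 0.
Leg (iii): W = PΔV = (820)(18.4 − 56.4) = -31160 J.
W_net = 16900 − 31160 = -14260 J.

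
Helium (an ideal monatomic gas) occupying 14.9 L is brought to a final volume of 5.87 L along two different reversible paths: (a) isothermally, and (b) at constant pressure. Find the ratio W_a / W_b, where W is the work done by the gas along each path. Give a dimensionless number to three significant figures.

Path (a) isothermal: W = P₁V₁ ln(V₂/V₁) → W_a/(P₁V₁) = -0.9315.
Path (b) isobaric: W = P₁(V₂ − V₁) → W_b/(P₁V₁) = -0.606.
W_a / W_b = -0.9315 / -0.606 = 1.537.

W_a / W_b ≈ 1.54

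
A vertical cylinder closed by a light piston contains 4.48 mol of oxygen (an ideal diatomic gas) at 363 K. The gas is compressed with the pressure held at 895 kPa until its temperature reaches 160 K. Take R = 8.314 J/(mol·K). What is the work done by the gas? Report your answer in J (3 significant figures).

W ≈ -7560 J

Isobaric: W = P ΔV = nR ΔT.
W = (4.48)(8.314)(160 − 363) = -7561 J.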